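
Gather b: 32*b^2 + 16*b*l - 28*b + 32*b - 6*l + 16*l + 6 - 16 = 32*b^2 + b*(16*l + 4) + 10*l - 10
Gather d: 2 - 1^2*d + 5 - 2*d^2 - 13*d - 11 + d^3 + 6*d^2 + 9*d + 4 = d^3 + 4*d^2 - 5*d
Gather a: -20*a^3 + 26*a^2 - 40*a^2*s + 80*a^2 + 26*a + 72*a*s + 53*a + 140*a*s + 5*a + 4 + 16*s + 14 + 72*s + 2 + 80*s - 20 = -20*a^3 + a^2*(106 - 40*s) + a*(212*s + 84) + 168*s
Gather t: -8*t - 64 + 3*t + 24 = -5*t - 40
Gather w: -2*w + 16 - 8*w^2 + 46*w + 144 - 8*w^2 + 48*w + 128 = -16*w^2 + 92*w + 288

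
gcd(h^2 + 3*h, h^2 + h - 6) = h + 3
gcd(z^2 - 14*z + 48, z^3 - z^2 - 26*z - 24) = z - 6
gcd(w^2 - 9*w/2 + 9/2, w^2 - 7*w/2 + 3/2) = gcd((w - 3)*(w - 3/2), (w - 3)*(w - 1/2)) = w - 3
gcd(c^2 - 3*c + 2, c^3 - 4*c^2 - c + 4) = c - 1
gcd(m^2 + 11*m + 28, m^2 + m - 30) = 1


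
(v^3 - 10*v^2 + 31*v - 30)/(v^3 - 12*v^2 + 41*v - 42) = (v - 5)/(v - 7)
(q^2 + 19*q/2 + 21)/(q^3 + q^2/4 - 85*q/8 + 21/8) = 4*(q + 6)/(4*q^2 - 13*q + 3)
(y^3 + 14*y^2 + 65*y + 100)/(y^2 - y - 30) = (y^2 + 9*y + 20)/(y - 6)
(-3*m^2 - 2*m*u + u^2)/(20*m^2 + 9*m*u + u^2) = (-3*m^2 - 2*m*u + u^2)/(20*m^2 + 9*m*u + u^2)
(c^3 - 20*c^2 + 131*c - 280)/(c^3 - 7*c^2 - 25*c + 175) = (c - 8)/(c + 5)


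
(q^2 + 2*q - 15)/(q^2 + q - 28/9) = 9*(q^2 + 2*q - 15)/(9*q^2 + 9*q - 28)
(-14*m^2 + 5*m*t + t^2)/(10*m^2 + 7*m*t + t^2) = (-14*m^2 + 5*m*t + t^2)/(10*m^2 + 7*m*t + t^2)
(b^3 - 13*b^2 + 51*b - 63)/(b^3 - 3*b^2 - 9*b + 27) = (b - 7)/(b + 3)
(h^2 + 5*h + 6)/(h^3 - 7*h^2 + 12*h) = (h^2 + 5*h + 6)/(h*(h^2 - 7*h + 12))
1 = 1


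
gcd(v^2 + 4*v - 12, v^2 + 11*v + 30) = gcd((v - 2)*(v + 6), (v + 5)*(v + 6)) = v + 6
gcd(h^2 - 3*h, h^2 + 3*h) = h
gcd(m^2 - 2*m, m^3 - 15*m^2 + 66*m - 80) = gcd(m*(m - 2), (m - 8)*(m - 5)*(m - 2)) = m - 2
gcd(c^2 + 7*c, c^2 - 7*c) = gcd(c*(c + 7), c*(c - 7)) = c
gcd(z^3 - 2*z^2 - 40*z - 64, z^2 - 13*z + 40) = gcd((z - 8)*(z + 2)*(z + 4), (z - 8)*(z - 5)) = z - 8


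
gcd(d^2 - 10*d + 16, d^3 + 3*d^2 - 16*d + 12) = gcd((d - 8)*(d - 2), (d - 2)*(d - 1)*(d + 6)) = d - 2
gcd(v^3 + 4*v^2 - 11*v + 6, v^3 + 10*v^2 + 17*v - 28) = v - 1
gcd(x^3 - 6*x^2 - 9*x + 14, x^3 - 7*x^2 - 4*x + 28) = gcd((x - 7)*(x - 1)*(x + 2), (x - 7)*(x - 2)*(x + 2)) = x^2 - 5*x - 14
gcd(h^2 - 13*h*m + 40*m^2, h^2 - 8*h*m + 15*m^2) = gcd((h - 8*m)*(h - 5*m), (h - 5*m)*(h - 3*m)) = h - 5*m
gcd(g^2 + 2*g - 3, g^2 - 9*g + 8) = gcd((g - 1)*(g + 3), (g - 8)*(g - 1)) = g - 1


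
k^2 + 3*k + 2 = (k + 1)*(k + 2)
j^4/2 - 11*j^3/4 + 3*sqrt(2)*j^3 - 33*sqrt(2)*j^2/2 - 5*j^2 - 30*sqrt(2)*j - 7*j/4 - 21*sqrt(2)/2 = (j/2 + 1/2)*(j - 7)*(j + 1/2)*(j + 6*sqrt(2))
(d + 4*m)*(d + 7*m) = d^2 + 11*d*m + 28*m^2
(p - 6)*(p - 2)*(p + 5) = p^3 - 3*p^2 - 28*p + 60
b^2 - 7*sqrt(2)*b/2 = b*(b - 7*sqrt(2)/2)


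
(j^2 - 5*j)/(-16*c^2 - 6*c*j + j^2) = j*(5 - j)/(16*c^2 + 6*c*j - j^2)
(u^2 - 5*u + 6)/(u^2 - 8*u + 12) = (u - 3)/(u - 6)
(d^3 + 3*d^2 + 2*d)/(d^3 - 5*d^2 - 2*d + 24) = d*(d + 1)/(d^2 - 7*d + 12)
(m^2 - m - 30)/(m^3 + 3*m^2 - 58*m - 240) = (m - 6)/(m^2 - 2*m - 48)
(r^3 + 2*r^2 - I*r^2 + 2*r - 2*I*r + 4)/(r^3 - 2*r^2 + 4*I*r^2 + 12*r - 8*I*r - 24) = (r^2 + r*(2 + I) + 2*I)/(r^2 + r*(-2 + 6*I) - 12*I)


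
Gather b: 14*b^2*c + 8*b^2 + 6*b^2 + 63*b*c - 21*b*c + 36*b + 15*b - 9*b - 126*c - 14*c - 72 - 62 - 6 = b^2*(14*c + 14) + b*(42*c + 42) - 140*c - 140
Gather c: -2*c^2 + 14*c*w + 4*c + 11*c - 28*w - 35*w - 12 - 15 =-2*c^2 + c*(14*w + 15) - 63*w - 27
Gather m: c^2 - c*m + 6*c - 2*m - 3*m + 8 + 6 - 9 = c^2 + 6*c + m*(-c - 5) + 5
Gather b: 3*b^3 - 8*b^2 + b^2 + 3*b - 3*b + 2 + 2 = 3*b^3 - 7*b^2 + 4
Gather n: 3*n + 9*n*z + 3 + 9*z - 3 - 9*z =n*(9*z + 3)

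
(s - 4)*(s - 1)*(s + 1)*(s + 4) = s^4 - 17*s^2 + 16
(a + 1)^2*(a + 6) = a^3 + 8*a^2 + 13*a + 6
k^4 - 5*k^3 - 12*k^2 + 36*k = k*(k - 6)*(k - 2)*(k + 3)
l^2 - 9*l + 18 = (l - 6)*(l - 3)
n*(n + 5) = n^2 + 5*n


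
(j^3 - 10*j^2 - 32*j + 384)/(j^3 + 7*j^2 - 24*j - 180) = (j^2 - 16*j + 64)/(j^2 + j - 30)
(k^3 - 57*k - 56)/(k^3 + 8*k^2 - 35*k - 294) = (k^2 - 7*k - 8)/(k^2 + k - 42)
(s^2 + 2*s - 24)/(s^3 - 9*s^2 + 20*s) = (s + 6)/(s*(s - 5))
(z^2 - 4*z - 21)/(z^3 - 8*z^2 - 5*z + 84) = 1/(z - 4)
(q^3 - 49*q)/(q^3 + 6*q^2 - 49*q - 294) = q/(q + 6)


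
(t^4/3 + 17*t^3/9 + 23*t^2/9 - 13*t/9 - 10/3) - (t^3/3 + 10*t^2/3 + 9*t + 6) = t^4/3 + 14*t^3/9 - 7*t^2/9 - 94*t/9 - 28/3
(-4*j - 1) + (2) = 1 - 4*j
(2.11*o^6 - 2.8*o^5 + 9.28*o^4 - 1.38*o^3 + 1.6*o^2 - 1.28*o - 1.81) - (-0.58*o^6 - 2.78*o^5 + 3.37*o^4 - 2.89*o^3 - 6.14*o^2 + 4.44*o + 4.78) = 2.69*o^6 - 0.02*o^5 + 5.91*o^4 + 1.51*o^3 + 7.74*o^2 - 5.72*o - 6.59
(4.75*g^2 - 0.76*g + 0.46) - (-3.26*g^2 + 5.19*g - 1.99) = 8.01*g^2 - 5.95*g + 2.45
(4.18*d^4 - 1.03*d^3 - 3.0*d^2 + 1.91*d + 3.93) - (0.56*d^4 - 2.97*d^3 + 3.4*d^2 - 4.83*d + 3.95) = 3.62*d^4 + 1.94*d^3 - 6.4*d^2 + 6.74*d - 0.02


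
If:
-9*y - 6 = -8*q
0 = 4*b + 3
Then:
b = -3/4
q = 9*y/8 + 3/4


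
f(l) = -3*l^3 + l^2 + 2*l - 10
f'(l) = -9*l^2 + 2*l + 2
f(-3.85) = 168.32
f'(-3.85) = -139.10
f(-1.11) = -6.89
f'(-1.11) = -11.31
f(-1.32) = -4.00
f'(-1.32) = -16.32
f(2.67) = -54.63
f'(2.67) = -56.82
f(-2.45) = 35.22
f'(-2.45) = -56.92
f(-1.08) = -7.21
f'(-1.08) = -10.66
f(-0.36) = -10.45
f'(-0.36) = 0.11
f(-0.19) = -10.32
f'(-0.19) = 1.30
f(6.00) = -610.00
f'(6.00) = -310.00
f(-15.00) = 10310.00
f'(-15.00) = -2053.00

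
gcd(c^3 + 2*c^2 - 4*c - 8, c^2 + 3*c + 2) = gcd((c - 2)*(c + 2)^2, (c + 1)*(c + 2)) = c + 2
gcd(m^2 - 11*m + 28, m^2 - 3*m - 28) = m - 7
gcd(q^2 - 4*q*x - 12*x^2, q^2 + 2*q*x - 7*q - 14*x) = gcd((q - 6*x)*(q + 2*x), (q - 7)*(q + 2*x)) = q + 2*x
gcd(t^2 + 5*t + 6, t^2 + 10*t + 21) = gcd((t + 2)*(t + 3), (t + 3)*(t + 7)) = t + 3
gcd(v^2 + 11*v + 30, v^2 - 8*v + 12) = 1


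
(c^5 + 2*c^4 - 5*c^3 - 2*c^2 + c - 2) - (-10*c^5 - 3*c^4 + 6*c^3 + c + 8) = 11*c^5 + 5*c^4 - 11*c^3 - 2*c^2 - 10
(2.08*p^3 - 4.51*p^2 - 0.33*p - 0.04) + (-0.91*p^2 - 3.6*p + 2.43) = 2.08*p^3 - 5.42*p^2 - 3.93*p + 2.39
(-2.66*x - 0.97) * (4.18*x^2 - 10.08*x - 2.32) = -11.1188*x^3 + 22.7582*x^2 + 15.9488*x + 2.2504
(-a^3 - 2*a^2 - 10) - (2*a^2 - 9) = -a^3 - 4*a^2 - 1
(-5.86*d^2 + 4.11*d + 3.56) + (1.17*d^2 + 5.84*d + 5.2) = -4.69*d^2 + 9.95*d + 8.76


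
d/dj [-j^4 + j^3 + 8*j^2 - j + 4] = -4*j^3 + 3*j^2 + 16*j - 1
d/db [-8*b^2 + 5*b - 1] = 5 - 16*b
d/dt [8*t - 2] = 8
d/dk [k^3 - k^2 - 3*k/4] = 3*k^2 - 2*k - 3/4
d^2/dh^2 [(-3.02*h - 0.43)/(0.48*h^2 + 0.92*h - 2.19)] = (-(0.96*h + 0.92)*(1.92*h + 1.84)*(3.02*h + 0.43) + (8.6976*h + 5.9696)*(0.48*h^2 + 0.92*h - 2.19))/(0.48*h^2 + 0.92*h - 2.19)^3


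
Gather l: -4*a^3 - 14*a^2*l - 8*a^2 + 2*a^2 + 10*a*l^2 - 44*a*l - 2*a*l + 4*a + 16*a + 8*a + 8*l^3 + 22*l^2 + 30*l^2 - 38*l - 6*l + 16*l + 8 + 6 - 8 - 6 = -4*a^3 - 6*a^2 + 28*a + 8*l^3 + l^2*(10*a + 52) + l*(-14*a^2 - 46*a - 28)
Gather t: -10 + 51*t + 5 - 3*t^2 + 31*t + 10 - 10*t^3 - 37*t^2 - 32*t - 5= -10*t^3 - 40*t^2 + 50*t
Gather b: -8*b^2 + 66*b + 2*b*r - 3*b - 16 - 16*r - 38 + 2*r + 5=-8*b^2 + b*(2*r + 63) - 14*r - 49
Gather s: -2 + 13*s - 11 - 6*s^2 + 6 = -6*s^2 + 13*s - 7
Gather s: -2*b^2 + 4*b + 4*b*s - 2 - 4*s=-2*b^2 + 4*b + s*(4*b - 4) - 2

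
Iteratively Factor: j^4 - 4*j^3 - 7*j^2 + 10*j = (j - 5)*(j^3 + j^2 - 2*j) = (j - 5)*(j + 2)*(j^2 - j) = (j - 5)*(j - 1)*(j + 2)*(j)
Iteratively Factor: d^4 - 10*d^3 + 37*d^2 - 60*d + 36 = (d - 2)*(d^3 - 8*d^2 + 21*d - 18) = (d - 3)*(d - 2)*(d^2 - 5*d + 6) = (d - 3)^2*(d - 2)*(d - 2)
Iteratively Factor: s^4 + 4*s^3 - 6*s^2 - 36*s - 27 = (s + 3)*(s^3 + s^2 - 9*s - 9) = (s - 3)*(s + 3)*(s^2 + 4*s + 3) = (s - 3)*(s + 3)^2*(s + 1)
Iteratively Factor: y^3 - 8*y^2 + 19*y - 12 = (y - 1)*(y^2 - 7*y + 12) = (y - 3)*(y - 1)*(y - 4)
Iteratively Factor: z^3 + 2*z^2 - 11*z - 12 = (z - 3)*(z^2 + 5*z + 4) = (z - 3)*(z + 1)*(z + 4)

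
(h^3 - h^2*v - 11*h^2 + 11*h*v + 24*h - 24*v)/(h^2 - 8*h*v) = (h^3 - h^2*v - 11*h^2 + 11*h*v + 24*h - 24*v)/(h*(h - 8*v))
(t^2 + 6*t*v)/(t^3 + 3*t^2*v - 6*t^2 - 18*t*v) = (t + 6*v)/(t^2 + 3*t*v - 6*t - 18*v)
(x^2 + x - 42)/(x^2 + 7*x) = (x - 6)/x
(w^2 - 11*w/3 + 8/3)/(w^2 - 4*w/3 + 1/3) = (3*w - 8)/(3*w - 1)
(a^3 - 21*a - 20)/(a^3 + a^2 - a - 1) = (a^2 - a - 20)/(a^2 - 1)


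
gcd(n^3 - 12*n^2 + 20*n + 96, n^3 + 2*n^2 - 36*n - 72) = n^2 - 4*n - 12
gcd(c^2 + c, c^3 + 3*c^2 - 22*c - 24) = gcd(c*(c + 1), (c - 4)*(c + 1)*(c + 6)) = c + 1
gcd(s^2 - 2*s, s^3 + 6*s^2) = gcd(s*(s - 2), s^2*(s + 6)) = s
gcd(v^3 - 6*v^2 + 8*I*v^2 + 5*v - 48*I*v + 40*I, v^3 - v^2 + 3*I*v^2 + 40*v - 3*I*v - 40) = v^2 + v*(-1 + 8*I) - 8*I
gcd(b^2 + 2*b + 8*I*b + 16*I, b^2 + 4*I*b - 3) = 1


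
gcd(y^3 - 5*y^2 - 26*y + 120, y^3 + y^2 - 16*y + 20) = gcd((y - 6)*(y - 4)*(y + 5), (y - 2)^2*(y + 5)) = y + 5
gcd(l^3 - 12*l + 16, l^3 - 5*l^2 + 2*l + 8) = l - 2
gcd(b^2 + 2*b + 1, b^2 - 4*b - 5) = b + 1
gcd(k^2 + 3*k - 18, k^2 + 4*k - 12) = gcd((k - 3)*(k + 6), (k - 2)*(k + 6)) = k + 6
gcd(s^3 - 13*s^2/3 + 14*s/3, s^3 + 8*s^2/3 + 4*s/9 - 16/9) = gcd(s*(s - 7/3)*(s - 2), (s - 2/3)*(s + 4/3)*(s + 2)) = 1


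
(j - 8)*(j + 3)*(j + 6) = j^3 + j^2 - 54*j - 144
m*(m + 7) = m^2 + 7*m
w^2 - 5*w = w*(w - 5)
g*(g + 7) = g^2 + 7*g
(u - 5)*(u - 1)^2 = u^3 - 7*u^2 + 11*u - 5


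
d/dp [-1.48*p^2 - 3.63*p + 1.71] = -2.96*p - 3.63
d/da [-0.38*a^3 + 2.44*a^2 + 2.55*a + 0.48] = -1.14*a^2 + 4.88*a + 2.55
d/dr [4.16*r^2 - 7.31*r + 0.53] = 8.32*r - 7.31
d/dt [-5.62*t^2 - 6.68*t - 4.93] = -11.24*t - 6.68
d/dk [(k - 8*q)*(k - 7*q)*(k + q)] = 3*k^2 - 28*k*q + 41*q^2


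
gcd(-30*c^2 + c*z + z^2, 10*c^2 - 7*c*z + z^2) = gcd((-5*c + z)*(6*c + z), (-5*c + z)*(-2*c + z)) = -5*c + z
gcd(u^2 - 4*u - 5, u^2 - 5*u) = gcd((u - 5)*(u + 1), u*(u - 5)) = u - 5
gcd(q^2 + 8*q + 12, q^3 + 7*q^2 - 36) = q + 6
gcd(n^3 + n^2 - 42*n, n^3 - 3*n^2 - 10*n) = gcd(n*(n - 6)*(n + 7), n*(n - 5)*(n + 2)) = n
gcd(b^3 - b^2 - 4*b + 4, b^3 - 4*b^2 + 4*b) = b - 2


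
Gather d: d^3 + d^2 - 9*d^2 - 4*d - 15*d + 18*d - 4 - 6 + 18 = d^3 - 8*d^2 - d + 8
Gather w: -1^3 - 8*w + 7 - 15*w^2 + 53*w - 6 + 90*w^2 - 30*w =75*w^2 + 15*w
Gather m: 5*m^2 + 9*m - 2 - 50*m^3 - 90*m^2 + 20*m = -50*m^3 - 85*m^2 + 29*m - 2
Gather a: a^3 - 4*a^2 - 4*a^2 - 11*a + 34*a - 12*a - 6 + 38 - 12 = a^3 - 8*a^2 + 11*a + 20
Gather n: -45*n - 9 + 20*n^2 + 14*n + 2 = 20*n^2 - 31*n - 7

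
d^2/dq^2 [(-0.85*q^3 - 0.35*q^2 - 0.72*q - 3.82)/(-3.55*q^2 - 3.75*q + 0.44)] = (2.8421709430404e-14*q^5 + 5.6843418860808e-14*q^4 + 35.3905*q^3 + 283.7145*q^2 + 312.8577*q + 121.8827)/(44.738875*q^6 + 141.778125*q^5 + 133.130325*q^4 + 17.589375*q^3 - 16.50066*q^2 + 2.178*q - 0.085184)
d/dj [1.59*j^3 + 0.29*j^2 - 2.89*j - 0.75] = 4.77*j^2 + 0.58*j - 2.89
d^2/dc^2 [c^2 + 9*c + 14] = 2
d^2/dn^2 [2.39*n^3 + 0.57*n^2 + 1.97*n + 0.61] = 14.34*n + 1.14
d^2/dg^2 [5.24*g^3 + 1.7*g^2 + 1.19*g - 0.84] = 31.44*g + 3.4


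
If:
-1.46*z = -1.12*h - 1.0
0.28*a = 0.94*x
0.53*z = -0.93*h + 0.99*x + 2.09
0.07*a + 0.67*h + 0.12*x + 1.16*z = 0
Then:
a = -6.25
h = -0.09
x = -1.86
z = 0.62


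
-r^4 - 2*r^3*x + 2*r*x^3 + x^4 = (-r + x)*(r + x)^3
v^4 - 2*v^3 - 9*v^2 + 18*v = v*(v - 3)*(v - 2)*(v + 3)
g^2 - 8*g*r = g*(g - 8*r)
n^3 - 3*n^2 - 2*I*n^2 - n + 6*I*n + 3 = (n - 3)*(n - I)^2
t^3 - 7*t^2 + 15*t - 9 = (t - 3)^2*(t - 1)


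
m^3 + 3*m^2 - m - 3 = (m - 1)*(m + 1)*(m + 3)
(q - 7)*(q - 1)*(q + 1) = q^3 - 7*q^2 - q + 7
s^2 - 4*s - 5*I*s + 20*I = (s - 4)*(s - 5*I)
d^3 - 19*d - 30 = (d - 5)*(d + 2)*(d + 3)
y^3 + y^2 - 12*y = y*(y - 3)*(y + 4)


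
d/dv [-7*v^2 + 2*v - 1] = 2 - 14*v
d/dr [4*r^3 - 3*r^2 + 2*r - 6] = 12*r^2 - 6*r + 2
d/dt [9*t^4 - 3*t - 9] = 36*t^3 - 3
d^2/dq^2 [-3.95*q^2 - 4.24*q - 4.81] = -7.90000000000000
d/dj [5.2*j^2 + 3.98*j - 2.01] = 10.4*j + 3.98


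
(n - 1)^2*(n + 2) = n^3 - 3*n + 2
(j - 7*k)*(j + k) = j^2 - 6*j*k - 7*k^2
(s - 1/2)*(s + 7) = s^2 + 13*s/2 - 7/2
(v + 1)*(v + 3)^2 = v^3 + 7*v^2 + 15*v + 9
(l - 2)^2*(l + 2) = l^3 - 2*l^2 - 4*l + 8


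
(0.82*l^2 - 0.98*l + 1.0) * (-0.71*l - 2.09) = -0.5822*l^3 - 1.018*l^2 + 1.3382*l - 2.09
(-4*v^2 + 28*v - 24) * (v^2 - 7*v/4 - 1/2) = -4*v^4 + 35*v^3 - 71*v^2 + 28*v + 12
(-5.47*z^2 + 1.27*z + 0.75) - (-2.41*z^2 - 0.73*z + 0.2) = -3.06*z^2 + 2.0*z + 0.55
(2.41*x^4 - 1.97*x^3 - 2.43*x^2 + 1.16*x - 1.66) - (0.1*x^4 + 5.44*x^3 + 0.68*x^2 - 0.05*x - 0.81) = 2.31*x^4 - 7.41*x^3 - 3.11*x^2 + 1.21*x - 0.85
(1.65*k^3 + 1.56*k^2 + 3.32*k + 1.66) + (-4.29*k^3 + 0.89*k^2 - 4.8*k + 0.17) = -2.64*k^3 + 2.45*k^2 - 1.48*k + 1.83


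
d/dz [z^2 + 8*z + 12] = 2*z + 8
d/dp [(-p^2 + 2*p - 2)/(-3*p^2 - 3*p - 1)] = (9*p^2 - 10*p - 8)/(9*p^4 + 18*p^3 + 15*p^2 + 6*p + 1)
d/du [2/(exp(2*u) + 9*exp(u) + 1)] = (-4*exp(u) - 18)*exp(u)/(exp(2*u) + 9*exp(u) + 1)^2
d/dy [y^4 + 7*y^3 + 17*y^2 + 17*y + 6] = 4*y^3 + 21*y^2 + 34*y + 17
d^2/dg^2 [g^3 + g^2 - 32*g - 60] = 6*g + 2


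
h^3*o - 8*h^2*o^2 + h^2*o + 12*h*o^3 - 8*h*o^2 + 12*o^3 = (h - 6*o)*(h - 2*o)*(h*o + o)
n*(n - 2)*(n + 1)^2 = n^4 - 3*n^2 - 2*n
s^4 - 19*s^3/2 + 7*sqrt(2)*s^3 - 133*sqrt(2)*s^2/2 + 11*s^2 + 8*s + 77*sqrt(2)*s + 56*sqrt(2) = (s - 8)*(s - 2)*(s + 1/2)*(s + 7*sqrt(2))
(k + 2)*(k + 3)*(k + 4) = k^3 + 9*k^2 + 26*k + 24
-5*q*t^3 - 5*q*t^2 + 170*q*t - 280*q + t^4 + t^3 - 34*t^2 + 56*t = (-5*q + t)*(t - 4)*(t - 2)*(t + 7)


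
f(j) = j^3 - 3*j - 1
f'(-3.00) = 24.00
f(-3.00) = -19.00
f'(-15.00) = 672.00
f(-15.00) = -3331.00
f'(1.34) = 2.39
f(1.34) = -2.61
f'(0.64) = -1.77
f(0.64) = -2.66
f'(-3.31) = 29.87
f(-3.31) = -27.33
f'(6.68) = 130.87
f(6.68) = 277.04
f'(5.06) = 73.81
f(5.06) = 113.37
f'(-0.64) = -1.77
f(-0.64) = 0.66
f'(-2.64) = 17.91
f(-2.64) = -11.48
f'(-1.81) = 6.83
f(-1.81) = -1.50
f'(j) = 3*j^2 - 3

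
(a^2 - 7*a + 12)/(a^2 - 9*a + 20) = (a - 3)/(a - 5)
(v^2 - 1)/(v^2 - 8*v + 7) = (v + 1)/(v - 7)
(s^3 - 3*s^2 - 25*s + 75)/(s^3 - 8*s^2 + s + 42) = (s^2 - 25)/(s^2 - 5*s - 14)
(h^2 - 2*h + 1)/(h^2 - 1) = (h - 1)/(h + 1)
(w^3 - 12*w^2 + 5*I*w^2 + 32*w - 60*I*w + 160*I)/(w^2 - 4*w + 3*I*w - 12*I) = (w^2 + w*(-8 + 5*I) - 40*I)/(w + 3*I)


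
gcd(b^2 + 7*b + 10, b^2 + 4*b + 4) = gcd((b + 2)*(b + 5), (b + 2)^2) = b + 2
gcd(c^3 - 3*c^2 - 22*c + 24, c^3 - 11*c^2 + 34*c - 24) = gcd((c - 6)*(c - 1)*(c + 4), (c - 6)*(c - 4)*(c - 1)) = c^2 - 7*c + 6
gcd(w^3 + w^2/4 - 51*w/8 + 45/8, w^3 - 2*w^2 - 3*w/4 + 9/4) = w - 3/2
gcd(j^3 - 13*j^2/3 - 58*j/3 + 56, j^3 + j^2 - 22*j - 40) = j + 4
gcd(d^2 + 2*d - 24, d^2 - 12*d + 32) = d - 4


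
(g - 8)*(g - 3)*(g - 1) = g^3 - 12*g^2 + 35*g - 24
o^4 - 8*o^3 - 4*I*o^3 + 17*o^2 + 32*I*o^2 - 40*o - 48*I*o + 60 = (o - 6)*(o - 2)*(o - 5*I)*(o + I)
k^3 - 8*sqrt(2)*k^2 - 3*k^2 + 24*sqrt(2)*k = k*(k - 3)*(k - 8*sqrt(2))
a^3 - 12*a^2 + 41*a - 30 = (a - 6)*(a - 5)*(a - 1)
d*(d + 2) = d^2 + 2*d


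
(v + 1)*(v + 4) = v^2 + 5*v + 4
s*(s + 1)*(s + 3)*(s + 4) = s^4 + 8*s^3 + 19*s^2 + 12*s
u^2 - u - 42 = (u - 7)*(u + 6)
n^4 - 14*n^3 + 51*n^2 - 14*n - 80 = (n - 8)*(n - 5)*(n - 2)*(n + 1)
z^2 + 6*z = z*(z + 6)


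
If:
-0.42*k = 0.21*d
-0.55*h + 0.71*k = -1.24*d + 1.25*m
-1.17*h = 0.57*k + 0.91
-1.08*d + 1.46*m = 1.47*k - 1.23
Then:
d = -3.25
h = -1.57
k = 1.63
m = -1.61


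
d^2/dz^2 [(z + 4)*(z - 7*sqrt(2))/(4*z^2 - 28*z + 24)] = (-7*sqrt(2)*z^3 + 11*z^3 - 84*sqrt(2)*z^2 - 18*z^2 - 72*z + 714*sqrt(2)*z - 1498*sqrt(2) + 204)/(2*(z^6 - 21*z^5 + 165*z^4 - 595*z^3 + 990*z^2 - 756*z + 216))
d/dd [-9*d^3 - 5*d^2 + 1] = d*(-27*d - 10)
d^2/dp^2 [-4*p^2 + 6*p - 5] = -8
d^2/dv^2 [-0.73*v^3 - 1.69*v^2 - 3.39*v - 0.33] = -4.38*v - 3.38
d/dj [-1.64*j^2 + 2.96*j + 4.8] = 2.96 - 3.28*j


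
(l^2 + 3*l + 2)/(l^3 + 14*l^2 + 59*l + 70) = (l + 1)/(l^2 + 12*l + 35)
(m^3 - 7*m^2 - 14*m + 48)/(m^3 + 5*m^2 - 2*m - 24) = (m - 8)/(m + 4)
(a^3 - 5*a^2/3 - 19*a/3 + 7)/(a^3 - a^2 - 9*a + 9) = (a + 7/3)/(a + 3)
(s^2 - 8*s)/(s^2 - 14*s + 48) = s/(s - 6)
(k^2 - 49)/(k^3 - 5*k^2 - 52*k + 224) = (k - 7)/(k^2 - 12*k + 32)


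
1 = 1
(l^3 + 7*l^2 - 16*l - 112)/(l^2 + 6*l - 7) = (l^2 - 16)/(l - 1)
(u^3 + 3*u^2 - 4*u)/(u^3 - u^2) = (u + 4)/u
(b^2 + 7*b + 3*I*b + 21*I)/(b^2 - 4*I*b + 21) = (b + 7)/(b - 7*I)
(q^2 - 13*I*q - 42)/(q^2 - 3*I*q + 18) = (q - 7*I)/(q + 3*I)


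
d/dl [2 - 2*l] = -2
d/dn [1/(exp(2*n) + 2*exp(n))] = -(2*exp(n) + 2)*exp(-n)/(exp(n) + 2)^2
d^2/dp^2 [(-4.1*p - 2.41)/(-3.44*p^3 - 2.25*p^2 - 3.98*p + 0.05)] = (291.10656*p^5 + 532.631712*p^4 + 227.69906*p^3 + 279.640902*p^2 + 134.74392*p + 78.524778)/(40.707584*p^9 + 79.8768*p^8 + 193.538184*p^7 + 194.446785*p^6 + 221.597178*p^5 + 102.055965*p^4 + 60.384092*p^3 - 2.359185*p^2 + 0.02985*p - 0.000125)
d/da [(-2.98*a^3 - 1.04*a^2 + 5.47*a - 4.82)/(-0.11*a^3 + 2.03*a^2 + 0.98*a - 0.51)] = (-1.11022302462516e-16*a^5 - 6.1638*a^4 - 4.6374*a^3 - 9.1545*a^2 + 20.63*a + 1.9339)/(0.0121*a^6 - 0.4466*a^5 + 3.9053*a^4 + 4.091*a^3 - 1.1102*a^2 - 0.9996*a + 0.2601)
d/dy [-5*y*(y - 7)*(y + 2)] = -15*y^2 + 50*y + 70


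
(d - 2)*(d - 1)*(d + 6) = d^3 + 3*d^2 - 16*d + 12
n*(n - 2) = n^2 - 2*n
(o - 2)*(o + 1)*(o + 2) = o^3 + o^2 - 4*o - 4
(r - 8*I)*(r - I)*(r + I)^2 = r^4 - 7*I*r^3 + 9*r^2 - 7*I*r + 8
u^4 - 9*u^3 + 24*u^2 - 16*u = u*(u - 4)^2*(u - 1)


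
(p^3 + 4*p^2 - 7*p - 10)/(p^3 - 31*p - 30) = (p - 2)/(p - 6)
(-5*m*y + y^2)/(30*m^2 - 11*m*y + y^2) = y/(-6*m + y)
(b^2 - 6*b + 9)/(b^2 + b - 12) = (b - 3)/(b + 4)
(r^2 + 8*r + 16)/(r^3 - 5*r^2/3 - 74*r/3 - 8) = 3*(r + 4)/(3*r^2 - 17*r - 6)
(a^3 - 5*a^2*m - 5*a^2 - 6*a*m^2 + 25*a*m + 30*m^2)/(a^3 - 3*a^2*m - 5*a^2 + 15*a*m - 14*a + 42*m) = (a^3 - 5*a^2*m - 5*a^2 - 6*a*m^2 + 25*a*m + 30*m^2)/(a^3 - 3*a^2*m - 5*a^2 + 15*a*m - 14*a + 42*m)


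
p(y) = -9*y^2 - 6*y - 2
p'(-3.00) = 48.00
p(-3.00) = -65.00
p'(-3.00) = 48.00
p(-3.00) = -65.00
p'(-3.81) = 62.58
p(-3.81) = -109.78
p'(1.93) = -40.74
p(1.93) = -47.10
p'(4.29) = -83.22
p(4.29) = -193.38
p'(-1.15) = 14.70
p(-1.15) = -7.00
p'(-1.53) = 21.54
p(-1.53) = -13.89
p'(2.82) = -56.76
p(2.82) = -90.49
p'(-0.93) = 10.74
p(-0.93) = -4.20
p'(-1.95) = 29.10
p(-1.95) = -24.52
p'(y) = -18*y - 6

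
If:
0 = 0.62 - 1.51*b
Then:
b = 0.41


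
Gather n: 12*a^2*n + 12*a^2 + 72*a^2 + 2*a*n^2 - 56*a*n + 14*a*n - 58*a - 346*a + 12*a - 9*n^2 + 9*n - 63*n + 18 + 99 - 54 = 84*a^2 - 392*a + n^2*(2*a - 9) + n*(12*a^2 - 42*a - 54) + 63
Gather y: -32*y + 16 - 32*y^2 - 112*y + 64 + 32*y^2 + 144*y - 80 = 0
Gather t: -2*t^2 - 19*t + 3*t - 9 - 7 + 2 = -2*t^2 - 16*t - 14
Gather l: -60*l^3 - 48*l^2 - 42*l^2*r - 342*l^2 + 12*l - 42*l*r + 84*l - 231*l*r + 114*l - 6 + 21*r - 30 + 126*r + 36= -60*l^3 + l^2*(-42*r - 390) + l*(210 - 273*r) + 147*r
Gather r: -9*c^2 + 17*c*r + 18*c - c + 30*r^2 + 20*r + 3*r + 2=-9*c^2 + 17*c + 30*r^2 + r*(17*c + 23) + 2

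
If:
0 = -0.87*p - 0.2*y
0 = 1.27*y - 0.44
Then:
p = -0.08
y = 0.35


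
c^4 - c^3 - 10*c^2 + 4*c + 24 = (c - 3)*(c - 2)*(c + 2)^2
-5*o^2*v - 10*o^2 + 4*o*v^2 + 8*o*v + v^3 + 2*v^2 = (-o + v)*(5*o + v)*(v + 2)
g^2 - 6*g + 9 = (g - 3)^2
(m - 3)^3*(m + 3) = m^4 - 6*m^3 + 54*m - 81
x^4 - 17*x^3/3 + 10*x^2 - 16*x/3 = x*(x - 8/3)*(x - 2)*(x - 1)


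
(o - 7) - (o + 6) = -13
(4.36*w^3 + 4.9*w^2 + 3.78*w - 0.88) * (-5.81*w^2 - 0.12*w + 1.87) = -25.3316*w^5 - 28.9922*w^4 - 14.3966*w^3 + 13.8222*w^2 + 7.1742*w - 1.6456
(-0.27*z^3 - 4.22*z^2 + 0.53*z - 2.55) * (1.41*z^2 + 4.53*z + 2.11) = -0.3807*z^5 - 7.1733*z^4 - 18.939*z^3 - 10.0988*z^2 - 10.4332*z - 5.3805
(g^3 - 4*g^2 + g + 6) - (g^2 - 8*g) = g^3 - 5*g^2 + 9*g + 6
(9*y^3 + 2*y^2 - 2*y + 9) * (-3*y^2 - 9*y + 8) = -27*y^5 - 87*y^4 + 60*y^3 + 7*y^2 - 97*y + 72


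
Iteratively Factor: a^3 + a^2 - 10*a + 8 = (a - 1)*(a^2 + 2*a - 8) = (a - 1)*(a + 4)*(a - 2)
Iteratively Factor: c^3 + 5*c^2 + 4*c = (c + 4)*(c^2 + c) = (c + 1)*(c + 4)*(c)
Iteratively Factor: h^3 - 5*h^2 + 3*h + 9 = (h - 3)*(h^2 - 2*h - 3) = (h - 3)*(h + 1)*(h - 3)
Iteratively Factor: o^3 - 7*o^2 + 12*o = (o)*(o^2 - 7*o + 12) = o*(o - 3)*(o - 4)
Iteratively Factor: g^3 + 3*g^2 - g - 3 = (g + 3)*(g^2 - 1) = (g + 1)*(g + 3)*(g - 1)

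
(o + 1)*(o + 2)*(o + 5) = o^3 + 8*o^2 + 17*o + 10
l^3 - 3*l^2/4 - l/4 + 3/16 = (l - 3/4)*(l - 1/2)*(l + 1/2)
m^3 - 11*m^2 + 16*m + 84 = (m - 7)*(m - 6)*(m + 2)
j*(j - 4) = j^2 - 4*j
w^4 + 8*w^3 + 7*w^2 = w^2*(w + 1)*(w + 7)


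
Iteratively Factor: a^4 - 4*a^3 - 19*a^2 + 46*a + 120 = (a + 3)*(a^3 - 7*a^2 + 2*a + 40) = (a + 2)*(a + 3)*(a^2 - 9*a + 20) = (a - 5)*(a + 2)*(a + 3)*(a - 4)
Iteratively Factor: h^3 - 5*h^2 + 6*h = (h - 3)*(h^2 - 2*h) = h*(h - 3)*(h - 2)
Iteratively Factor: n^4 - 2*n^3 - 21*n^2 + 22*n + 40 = (n + 1)*(n^3 - 3*n^2 - 18*n + 40) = (n + 1)*(n + 4)*(n^2 - 7*n + 10) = (n - 2)*(n + 1)*(n + 4)*(n - 5)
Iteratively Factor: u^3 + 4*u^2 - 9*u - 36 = (u + 3)*(u^2 + u - 12) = (u - 3)*(u + 3)*(u + 4)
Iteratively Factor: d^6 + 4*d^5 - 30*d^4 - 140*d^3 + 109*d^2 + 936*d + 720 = (d + 1)*(d^5 + 3*d^4 - 33*d^3 - 107*d^2 + 216*d + 720) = (d - 3)*(d + 1)*(d^4 + 6*d^3 - 15*d^2 - 152*d - 240) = (d - 3)*(d + 1)*(d + 4)*(d^3 + 2*d^2 - 23*d - 60) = (d - 5)*(d - 3)*(d + 1)*(d + 4)*(d^2 + 7*d + 12) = (d - 5)*(d - 3)*(d + 1)*(d + 3)*(d + 4)*(d + 4)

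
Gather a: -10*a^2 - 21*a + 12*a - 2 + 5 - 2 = -10*a^2 - 9*a + 1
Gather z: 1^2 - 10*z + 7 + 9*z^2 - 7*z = 9*z^2 - 17*z + 8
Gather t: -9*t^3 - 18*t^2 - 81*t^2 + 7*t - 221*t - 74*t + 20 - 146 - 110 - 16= -9*t^3 - 99*t^2 - 288*t - 252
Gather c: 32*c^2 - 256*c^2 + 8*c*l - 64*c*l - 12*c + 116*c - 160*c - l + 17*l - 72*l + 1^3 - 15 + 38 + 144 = -224*c^2 + c*(-56*l - 56) - 56*l + 168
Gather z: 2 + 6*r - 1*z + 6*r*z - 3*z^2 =6*r - 3*z^2 + z*(6*r - 1) + 2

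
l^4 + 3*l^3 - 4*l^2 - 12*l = l*(l - 2)*(l + 2)*(l + 3)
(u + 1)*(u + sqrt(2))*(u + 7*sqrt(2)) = u^3 + u^2 + 8*sqrt(2)*u^2 + 8*sqrt(2)*u + 14*u + 14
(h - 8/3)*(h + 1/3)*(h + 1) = h^3 - 4*h^2/3 - 29*h/9 - 8/9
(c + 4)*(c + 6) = c^2 + 10*c + 24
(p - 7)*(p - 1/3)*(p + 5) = p^3 - 7*p^2/3 - 103*p/3 + 35/3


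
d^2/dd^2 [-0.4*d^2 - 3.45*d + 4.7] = -0.800000000000000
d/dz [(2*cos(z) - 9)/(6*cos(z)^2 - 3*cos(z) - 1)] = (12*cos(z)^2 - 108*cos(z) + 29)*sin(z)/(6*sin(z)^2 + 3*cos(z) - 5)^2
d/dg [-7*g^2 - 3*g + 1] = -14*g - 3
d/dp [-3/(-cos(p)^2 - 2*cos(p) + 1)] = 6*(cos(p) + 1)*sin(p)/(-sin(p)^2 + 2*cos(p))^2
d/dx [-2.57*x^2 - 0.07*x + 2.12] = -5.14*x - 0.07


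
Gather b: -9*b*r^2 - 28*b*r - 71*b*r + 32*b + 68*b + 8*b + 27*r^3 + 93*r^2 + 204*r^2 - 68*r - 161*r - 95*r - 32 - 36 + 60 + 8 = b*(-9*r^2 - 99*r + 108) + 27*r^3 + 297*r^2 - 324*r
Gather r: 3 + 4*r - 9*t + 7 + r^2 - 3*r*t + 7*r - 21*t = r^2 + r*(11 - 3*t) - 30*t + 10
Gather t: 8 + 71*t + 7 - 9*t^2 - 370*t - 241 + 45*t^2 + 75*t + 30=36*t^2 - 224*t - 196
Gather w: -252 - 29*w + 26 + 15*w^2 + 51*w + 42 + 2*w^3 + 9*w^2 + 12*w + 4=2*w^3 + 24*w^2 + 34*w - 180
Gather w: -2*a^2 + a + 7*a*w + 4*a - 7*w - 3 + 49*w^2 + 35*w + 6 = -2*a^2 + 5*a + 49*w^2 + w*(7*a + 28) + 3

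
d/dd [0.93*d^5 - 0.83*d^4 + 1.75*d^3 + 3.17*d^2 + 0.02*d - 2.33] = 4.65*d^4 - 3.32*d^3 + 5.25*d^2 + 6.34*d + 0.02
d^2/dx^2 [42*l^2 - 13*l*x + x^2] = 2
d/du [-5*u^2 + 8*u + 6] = 8 - 10*u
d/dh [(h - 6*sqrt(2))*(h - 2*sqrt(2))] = 2*h - 8*sqrt(2)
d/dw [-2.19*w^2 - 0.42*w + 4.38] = -4.38*w - 0.42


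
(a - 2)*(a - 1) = a^2 - 3*a + 2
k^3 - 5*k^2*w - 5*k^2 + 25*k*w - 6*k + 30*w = (k - 6)*(k + 1)*(k - 5*w)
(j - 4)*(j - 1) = j^2 - 5*j + 4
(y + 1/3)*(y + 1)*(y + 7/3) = y^3 + 11*y^2/3 + 31*y/9 + 7/9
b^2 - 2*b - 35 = (b - 7)*(b + 5)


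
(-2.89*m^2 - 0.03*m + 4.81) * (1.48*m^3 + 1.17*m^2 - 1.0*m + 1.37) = -4.2772*m^5 - 3.4257*m^4 + 9.9737*m^3 + 1.6984*m^2 - 4.8511*m + 6.5897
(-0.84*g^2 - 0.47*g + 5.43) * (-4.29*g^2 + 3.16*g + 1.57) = 3.6036*g^4 - 0.6381*g^3 - 26.0987*g^2 + 16.4209*g + 8.5251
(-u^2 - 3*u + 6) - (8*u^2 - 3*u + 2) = 4 - 9*u^2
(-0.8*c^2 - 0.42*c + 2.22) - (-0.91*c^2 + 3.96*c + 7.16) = 0.11*c^2 - 4.38*c - 4.94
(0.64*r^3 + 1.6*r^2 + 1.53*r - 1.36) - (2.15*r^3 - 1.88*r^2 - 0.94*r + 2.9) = -1.51*r^3 + 3.48*r^2 + 2.47*r - 4.26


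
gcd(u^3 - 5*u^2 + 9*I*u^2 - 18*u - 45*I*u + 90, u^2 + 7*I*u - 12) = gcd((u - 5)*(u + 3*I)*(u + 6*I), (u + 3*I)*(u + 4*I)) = u + 3*I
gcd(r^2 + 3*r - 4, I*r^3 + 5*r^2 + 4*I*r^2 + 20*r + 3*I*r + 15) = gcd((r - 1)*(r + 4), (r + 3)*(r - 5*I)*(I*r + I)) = 1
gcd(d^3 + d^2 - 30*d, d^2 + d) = d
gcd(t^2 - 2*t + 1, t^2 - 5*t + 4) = t - 1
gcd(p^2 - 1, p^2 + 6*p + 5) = p + 1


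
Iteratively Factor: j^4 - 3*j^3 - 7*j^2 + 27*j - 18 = (j + 3)*(j^3 - 6*j^2 + 11*j - 6) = (j - 3)*(j + 3)*(j^2 - 3*j + 2) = (j - 3)*(j - 1)*(j + 3)*(j - 2)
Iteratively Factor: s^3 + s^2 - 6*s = (s - 2)*(s^2 + 3*s) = (s - 2)*(s + 3)*(s)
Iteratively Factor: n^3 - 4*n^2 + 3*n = (n - 1)*(n^2 - 3*n) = (n - 3)*(n - 1)*(n)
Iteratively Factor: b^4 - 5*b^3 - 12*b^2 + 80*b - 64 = (b - 1)*(b^3 - 4*b^2 - 16*b + 64) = (b - 4)*(b - 1)*(b^2 - 16) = (b - 4)*(b - 1)*(b + 4)*(b - 4)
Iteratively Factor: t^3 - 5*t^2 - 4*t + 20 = (t - 5)*(t^2 - 4) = (t - 5)*(t - 2)*(t + 2)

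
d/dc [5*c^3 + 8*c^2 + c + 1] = 15*c^2 + 16*c + 1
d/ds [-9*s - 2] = -9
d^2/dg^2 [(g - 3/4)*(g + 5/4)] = 2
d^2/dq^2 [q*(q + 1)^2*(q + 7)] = 12*q^2 + 54*q + 30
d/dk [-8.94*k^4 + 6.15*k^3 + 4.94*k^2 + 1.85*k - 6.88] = -35.76*k^3 + 18.45*k^2 + 9.88*k + 1.85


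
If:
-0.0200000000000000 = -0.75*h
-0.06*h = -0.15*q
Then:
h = 0.03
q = 0.01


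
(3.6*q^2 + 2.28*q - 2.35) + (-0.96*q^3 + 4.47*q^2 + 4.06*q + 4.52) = -0.96*q^3 + 8.07*q^2 + 6.34*q + 2.17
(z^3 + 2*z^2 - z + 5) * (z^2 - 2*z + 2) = z^5 - 3*z^3 + 11*z^2 - 12*z + 10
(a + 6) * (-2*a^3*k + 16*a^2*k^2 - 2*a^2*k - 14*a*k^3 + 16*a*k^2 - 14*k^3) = -2*a^4*k + 16*a^3*k^2 - 14*a^3*k - 14*a^2*k^3 + 112*a^2*k^2 - 12*a^2*k - 98*a*k^3 + 96*a*k^2 - 84*k^3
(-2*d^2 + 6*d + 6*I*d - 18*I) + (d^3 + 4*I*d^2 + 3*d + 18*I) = d^3 - 2*d^2 + 4*I*d^2 + 9*d + 6*I*d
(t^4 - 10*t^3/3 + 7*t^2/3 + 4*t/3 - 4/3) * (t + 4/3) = t^5 - 2*t^4 - 19*t^3/9 + 40*t^2/9 + 4*t/9 - 16/9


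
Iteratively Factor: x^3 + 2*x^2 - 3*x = (x + 3)*(x^2 - x) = x*(x + 3)*(x - 1)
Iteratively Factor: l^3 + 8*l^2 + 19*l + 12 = (l + 3)*(l^2 + 5*l + 4) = (l + 3)*(l + 4)*(l + 1)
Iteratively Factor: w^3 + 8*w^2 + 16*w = (w)*(w^2 + 8*w + 16) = w*(w + 4)*(w + 4)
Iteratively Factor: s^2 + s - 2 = (s + 2)*(s - 1)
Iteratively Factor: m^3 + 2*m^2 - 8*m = (m - 2)*(m^2 + 4*m) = m*(m - 2)*(m + 4)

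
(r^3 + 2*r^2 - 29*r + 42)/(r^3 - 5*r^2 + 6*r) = (r + 7)/r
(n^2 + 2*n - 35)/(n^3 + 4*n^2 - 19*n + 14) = (n - 5)/(n^2 - 3*n + 2)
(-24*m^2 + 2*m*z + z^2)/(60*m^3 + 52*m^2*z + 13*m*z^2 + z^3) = (-4*m + z)/(10*m^2 + 7*m*z + z^2)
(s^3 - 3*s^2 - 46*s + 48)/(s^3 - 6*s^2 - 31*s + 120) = (s^2 + 5*s - 6)/(s^2 + 2*s - 15)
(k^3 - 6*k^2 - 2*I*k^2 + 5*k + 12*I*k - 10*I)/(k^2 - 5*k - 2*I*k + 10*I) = k - 1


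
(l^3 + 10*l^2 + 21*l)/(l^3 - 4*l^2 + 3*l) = (l^2 + 10*l + 21)/(l^2 - 4*l + 3)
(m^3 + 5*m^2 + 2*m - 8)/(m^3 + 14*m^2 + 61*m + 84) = (m^2 + m - 2)/(m^2 + 10*m + 21)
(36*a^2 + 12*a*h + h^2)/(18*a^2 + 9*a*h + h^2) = (6*a + h)/(3*a + h)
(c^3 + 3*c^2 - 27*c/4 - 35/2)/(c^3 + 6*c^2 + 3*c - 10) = (c^2 + c - 35/4)/(c^2 + 4*c - 5)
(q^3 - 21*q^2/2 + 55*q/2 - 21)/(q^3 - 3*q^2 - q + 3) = (q^3 - 21*q^2/2 + 55*q/2 - 21)/(q^3 - 3*q^2 - q + 3)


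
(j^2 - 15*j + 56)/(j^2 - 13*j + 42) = (j - 8)/(j - 6)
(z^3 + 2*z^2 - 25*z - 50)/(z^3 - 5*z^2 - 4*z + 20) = (z + 5)/(z - 2)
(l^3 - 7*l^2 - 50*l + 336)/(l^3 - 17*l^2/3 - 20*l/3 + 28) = 3*(l^2 - l - 56)/(3*l^2 + l - 14)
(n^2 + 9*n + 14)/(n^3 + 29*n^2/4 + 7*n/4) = 4*(n + 2)/(n*(4*n + 1))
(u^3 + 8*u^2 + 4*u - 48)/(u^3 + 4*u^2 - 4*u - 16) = (u + 6)/(u + 2)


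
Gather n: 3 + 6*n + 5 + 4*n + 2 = 10*n + 10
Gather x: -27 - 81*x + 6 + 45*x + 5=-36*x - 16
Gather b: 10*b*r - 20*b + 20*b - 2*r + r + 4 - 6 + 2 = 10*b*r - r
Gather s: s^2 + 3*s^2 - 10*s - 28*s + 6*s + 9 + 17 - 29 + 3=4*s^2 - 32*s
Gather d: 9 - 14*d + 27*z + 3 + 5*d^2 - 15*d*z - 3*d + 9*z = 5*d^2 + d*(-15*z - 17) + 36*z + 12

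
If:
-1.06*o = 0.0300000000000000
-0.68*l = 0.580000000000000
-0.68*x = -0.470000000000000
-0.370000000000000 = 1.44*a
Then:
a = -0.26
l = -0.85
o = -0.03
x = 0.69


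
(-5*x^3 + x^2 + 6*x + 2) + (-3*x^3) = -8*x^3 + x^2 + 6*x + 2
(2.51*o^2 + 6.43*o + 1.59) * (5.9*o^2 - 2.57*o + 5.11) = 14.809*o^4 + 31.4863*o^3 + 5.682*o^2 + 28.771*o + 8.1249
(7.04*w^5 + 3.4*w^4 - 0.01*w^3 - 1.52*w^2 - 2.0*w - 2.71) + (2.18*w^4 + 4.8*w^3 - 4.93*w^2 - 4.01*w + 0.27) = 7.04*w^5 + 5.58*w^4 + 4.79*w^3 - 6.45*w^2 - 6.01*w - 2.44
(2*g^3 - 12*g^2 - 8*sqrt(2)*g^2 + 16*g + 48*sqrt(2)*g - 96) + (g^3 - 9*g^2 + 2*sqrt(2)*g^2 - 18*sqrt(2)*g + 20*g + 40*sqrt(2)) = 3*g^3 - 21*g^2 - 6*sqrt(2)*g^2 + 36*g + 30*sqrt(2)*g - 96 + 40*sqrt(2)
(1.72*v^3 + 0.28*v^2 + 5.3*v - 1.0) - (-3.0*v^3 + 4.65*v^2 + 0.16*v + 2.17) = 4.72*v^3 - 4.37*v^2 + 5.14*v - 3.17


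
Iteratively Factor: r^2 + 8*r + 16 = (r + 4)*(r + 4)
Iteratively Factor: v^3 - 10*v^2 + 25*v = (v - 5)*(v^2 - 5*v) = v*(v - 5)*(v - 5)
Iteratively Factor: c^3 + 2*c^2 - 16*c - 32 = (c + 4)*(c^2 - 2*c - 8) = (c + 2)*(c + 4)*(c - 4)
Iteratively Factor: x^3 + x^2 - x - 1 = (x - 1)*(x^2 + 2*x + 1) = (x - 1)*(x + 1)*(x + 1)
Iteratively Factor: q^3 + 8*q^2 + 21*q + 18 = (q + 2)*(q^2 + 6*q + 9) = (q + 2)*(q + 3)*(q + 3)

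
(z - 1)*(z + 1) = z^2 - 1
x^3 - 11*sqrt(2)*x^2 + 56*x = x*(x - 7*sqrt(2))*(x - 4*sqrt(2))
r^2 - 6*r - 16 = (r - 8)*(r + 2)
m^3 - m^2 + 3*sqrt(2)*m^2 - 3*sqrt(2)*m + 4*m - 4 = (m - 1)*(m + sqrt(2))*(m + 2*sqrt(2))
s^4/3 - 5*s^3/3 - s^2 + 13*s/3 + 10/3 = (s/3 + 1/3)*(s - 5)*(s - 2)*(s + 1)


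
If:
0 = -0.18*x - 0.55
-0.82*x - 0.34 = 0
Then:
No Solution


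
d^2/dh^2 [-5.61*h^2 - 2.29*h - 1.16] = -11.2200000000000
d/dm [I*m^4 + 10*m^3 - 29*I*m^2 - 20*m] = 4*I*m^3 + 30*m^2 - 58*I*m - 20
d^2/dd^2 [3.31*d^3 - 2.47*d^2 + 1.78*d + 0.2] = 19.86*d - 4.94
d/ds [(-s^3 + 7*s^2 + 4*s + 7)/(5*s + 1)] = (-10*s^3 + 32*s^2 + 14*s - 31)/(25*s^2 + 10*s + 1)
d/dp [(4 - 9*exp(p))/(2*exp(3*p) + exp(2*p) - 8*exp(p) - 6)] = (2*(9*exp(p) - 4)*(3*exp(2*p) + exp(p) - 4) - 18*exp(3*p) - 9*exp(2*p) + 72*exp(p) + 54)*exp(p)/(2*exp(3*p) + exp(2*p) - 8*exp(p) - 6)^2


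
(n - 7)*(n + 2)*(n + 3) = n^3 - 2*n^2 - 29*n - 42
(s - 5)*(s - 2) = s^2 - 7*s + 10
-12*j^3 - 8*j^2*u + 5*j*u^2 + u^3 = (-2*j + u)*(j + u)*(6*j + u)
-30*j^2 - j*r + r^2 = (-6*j + r)*(5*j + r)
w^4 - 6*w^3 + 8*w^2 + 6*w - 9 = (w - 3)^2*(w - 1)*(w + 1)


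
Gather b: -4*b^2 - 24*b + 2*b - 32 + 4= -4*b^2 - 22*b - 28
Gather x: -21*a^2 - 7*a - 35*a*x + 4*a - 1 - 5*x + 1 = -21*a^2 - 3*a + x*(-35*a - 5)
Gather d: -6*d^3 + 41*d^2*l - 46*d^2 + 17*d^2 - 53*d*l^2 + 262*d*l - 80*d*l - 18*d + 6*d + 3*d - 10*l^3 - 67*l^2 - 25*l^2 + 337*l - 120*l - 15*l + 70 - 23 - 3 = -6*d^3 + d^2*(41*l - 29) + d*(-53*l^2 + 182*l - 9) - 10*l^3 - 92*l^2 + 202*l + 44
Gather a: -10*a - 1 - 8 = -10*a - 9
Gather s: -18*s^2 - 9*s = -18*s^2 - 9*s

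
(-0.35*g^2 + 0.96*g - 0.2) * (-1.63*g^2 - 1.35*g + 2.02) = 0.5705*g^4 - 1.0923*g^3 - 1.677*g^2 + 2.2092*g - 0.404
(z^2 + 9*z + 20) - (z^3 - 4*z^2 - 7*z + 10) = -z^3 + 5*z^2 + 16*z + 10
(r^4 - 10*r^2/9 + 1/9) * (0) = 0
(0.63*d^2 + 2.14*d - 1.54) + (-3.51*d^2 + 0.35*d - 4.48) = -2.88*d^2 + 2.49*d - 6.02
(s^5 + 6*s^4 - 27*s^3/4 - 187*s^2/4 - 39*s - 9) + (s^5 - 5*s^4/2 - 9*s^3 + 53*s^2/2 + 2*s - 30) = 2*s^5 + 7*s^4/2 - 63*s^3/4 - 81*s^2/4 - 37*s - 39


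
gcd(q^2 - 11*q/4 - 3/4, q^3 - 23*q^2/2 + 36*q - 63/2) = q - 3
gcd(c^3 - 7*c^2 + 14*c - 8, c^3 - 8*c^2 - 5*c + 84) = c - 4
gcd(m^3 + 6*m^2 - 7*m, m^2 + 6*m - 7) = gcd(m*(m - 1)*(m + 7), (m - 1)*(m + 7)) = m^2 + 6*m - 7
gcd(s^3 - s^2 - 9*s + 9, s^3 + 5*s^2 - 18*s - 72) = s + 3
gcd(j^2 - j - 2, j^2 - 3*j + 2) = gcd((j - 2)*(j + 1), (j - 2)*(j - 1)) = j - 2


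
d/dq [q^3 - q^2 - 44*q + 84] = 3*q^2 - 2*q - 44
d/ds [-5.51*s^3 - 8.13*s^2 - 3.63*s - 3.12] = -16.53*s^2 - 16.26*s - 3.63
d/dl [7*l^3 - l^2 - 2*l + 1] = 21*l^2 - 2*l - 2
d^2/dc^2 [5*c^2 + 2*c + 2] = 10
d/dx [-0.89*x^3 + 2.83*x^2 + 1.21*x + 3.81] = -2.67*x^2 + 5.66*x + 1.21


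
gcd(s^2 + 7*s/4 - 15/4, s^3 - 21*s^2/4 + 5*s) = s - 5/4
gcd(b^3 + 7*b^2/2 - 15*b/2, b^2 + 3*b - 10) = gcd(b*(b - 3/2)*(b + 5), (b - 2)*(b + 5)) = b + 5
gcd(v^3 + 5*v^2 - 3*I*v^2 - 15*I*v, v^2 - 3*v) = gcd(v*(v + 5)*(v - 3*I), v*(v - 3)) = v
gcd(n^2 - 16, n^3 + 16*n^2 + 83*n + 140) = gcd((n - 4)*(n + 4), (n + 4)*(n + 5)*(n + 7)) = n + 4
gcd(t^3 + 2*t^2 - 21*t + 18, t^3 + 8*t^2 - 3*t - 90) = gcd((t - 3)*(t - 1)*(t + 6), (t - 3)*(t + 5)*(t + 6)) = t^2 + 3*t - 18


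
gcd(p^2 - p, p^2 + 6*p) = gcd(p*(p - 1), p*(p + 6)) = p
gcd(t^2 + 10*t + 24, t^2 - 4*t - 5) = 1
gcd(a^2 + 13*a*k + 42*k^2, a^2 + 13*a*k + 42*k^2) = a^2 + 13*a*k + 42*k^2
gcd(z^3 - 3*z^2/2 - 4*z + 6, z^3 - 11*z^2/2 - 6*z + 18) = z^2 + z/2 - 3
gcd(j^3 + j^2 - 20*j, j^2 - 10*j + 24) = j - 4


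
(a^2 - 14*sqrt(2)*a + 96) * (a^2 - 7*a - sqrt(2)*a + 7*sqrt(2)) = a^4 - 15*sqrt(2)*a^3 - 7*a^3 + 124*a^2 + 105*sqrt(2)*a^2 - 868*a - 96*sqrt(2)*a + 672*sqrt(2)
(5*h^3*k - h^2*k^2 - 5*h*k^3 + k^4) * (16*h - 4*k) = 80*h^4*k - 36*h^3*k^2 - 76*h^2*k^3 + 36*h*k^4 - 4*k^5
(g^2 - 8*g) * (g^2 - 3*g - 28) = g^4 - 11*g^3 - 4*g^2 + 224*g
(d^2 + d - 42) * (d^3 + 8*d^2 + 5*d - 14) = d^5 + 9*d^4 - 29*d^3 - 345*d^2 - 224*d + 588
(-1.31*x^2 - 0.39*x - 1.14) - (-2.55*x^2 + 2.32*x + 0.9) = 1.24*x^2 - 2.71*x - 2.04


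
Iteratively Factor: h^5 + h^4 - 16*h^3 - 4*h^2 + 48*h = (h + 4)*(h^4 - 3*h^3 - 4*h^2 + 12*h) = (h - 3)*(h + 4)*(h^3 - 4*h) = h*(h - 3)*(h + 4)*(h^2 - 4) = h*(h - 3)*(h - 2)*(h + 4)*(h + 2)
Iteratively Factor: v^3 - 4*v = (v + 2)*(v^2 - 2*v) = v*(v + 2)*(v - 2)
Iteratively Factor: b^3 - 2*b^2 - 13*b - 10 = (b + 2)*(b^2 - 4*b - 5) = (b - 5)*(b + 2)*(b + 1)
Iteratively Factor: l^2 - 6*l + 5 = (l - 5)*(l - 1)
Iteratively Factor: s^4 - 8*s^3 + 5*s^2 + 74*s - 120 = (s - 4)*(s^3 - 4*s^2 - 11*s + 30) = (s - 4)*(s + 3)*(s^2 - 7*s + 10) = (s - 5)*(s - 4)*(s + 3)*(s - 2)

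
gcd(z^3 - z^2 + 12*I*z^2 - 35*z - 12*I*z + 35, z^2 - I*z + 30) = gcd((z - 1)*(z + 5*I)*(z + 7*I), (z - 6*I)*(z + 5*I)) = z + 5*I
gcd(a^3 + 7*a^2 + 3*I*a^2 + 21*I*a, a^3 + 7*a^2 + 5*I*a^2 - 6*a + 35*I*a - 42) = a^2 + a*(7 + 3*I) + 21*I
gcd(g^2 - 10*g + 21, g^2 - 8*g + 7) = g - 7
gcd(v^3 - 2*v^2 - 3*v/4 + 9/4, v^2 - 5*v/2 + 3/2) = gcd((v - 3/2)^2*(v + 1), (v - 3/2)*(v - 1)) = v - 3/2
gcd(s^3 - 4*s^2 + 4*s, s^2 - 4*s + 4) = s^2 - 4*s + 4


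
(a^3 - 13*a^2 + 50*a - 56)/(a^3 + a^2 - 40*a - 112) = (a^2 - 6*a + 8)/(a^2 + 8*a + 16)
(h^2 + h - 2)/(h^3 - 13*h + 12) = (h + 2)/(h^2 + h - 12)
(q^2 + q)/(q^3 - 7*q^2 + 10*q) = (q + 1)/(q^2 - 7*q + 10)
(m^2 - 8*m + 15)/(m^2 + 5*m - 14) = (m^2 - 8*m + 15)/(m^2 + 5*m - 14)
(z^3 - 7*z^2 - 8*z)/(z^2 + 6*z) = (z^2 - 7*z - 8)/(z + 6)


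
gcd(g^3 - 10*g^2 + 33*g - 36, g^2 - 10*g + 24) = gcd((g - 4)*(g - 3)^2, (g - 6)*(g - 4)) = g - 4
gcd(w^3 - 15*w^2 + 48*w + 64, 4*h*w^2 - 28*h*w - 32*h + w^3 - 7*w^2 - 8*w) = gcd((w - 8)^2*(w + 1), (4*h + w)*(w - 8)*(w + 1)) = w^2 - 7*w - 8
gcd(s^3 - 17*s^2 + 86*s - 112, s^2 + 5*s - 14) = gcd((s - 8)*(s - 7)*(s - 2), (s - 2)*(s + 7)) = s - 2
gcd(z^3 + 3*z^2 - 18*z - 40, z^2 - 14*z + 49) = 1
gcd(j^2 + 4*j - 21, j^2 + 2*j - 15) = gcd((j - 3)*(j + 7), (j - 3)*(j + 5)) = j - 3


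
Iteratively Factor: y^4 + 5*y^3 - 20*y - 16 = (y + 4)*(y^3 + y^2 - 4*y - 4) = (y + 2)*(y + 4)*(y^2 - y - 2) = (y + 1)*(y + 2)*(y + 4)*(y - 2)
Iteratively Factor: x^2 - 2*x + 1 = (x - 1)*(x - 1)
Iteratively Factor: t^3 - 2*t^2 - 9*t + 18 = (t - 3)*(t^2 + t - 6) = (t - 3)*(t - 2)*(t + 3)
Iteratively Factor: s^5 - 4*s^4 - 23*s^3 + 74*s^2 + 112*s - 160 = (s - 5)*(s^4 + s^3 - 18*s^2 - 16*s + 32) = (s - 5)*(s + 2)*(s^3 - s^2 - 16*s + 16) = (s - 5)*(s - 4)*(s + 2)*(s^2 + 3*s - 4) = (s - 5)*(s - 4)*(s + 2)*(s + 4)*(s - 1)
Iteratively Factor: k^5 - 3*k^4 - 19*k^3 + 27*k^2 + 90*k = (k)*(k^4 - 3*k^3 - 19*k^2 + 27*k + 90) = k*(k - 5)*(k^3 + 2*k^2 - 9*k - 18) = k*(k - 5)*(k + 2)*(k^2 - 9) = k*(k - 5)*(k - 3)*(k + 2)*(k + 3)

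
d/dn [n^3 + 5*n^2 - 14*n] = 3*n^2 + 10*n - 14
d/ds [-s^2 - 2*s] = -2*s - 2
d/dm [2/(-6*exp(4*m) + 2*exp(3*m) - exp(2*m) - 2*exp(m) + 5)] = 4*(12*exp(3*m) - 3*exp(2*m) + exp(m) + 1)*exp(m)/(6*exp(4*m) - 2*exp(3*m) + exp(2*m) + 2*exp(m) - 5)^2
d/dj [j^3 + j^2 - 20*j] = 3*j^2 + 2*j - 20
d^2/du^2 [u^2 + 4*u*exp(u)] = 4*u*exp(u) + 8*exp(u) + 2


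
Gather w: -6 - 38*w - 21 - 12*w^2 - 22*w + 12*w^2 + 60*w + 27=0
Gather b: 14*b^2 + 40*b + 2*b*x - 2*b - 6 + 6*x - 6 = 14*b^2 + b*(2*x + 38) + 6*x - 12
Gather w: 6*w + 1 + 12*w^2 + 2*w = 12*w^2 + 8*w + 1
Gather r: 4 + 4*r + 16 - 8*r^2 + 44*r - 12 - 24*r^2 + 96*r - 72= -32*r^2 + 144*r - 64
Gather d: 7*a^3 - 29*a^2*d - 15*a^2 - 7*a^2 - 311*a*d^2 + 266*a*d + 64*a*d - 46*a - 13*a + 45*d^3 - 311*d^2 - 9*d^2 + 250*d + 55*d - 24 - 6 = 7*a^3 - 22*a^2 - 59*a + 45*d^3 + d^2*(-311*a - 320) + d*(-29*a^2 + 330*a + 305) - 30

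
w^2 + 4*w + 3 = (w + 1)*(w + 3)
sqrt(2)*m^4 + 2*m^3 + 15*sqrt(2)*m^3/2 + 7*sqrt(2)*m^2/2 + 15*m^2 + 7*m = m*(m + 7)*(m + sqrt(2))*(sqrt(2)*m + sqrt(2)/2)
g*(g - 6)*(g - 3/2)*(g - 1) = g^4 - 17*g^3/2 + 33*g^2/2 - 9*g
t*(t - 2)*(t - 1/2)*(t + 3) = t^4 + t^3/2 - 13*t^2/2 + 3*t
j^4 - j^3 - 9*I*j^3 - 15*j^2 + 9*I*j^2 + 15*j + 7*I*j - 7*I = (j - 1)*(j - 7*I)*(j - I)^2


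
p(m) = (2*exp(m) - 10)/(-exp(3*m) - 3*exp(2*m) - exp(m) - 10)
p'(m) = (2*exp(m) - 10)*(3*exp(3*m) + 6*exp(2*m) + exp(m))/(-exp(3*m) - 3*exp(2*m) - exp(m) - 10)^2 + 2*exp(m)/(-exp(3*m) - 3*exp(2*m) - exp(m) - 10) = 2*((exp(m) - 5)*(3*exp(2*m) + 6*exp(m) + 1) - exp(3*m) - 3*exp(2*m) - exp(m) - 10)*exp(m)/(exp(3*m) + 3*exp(2*m) + exp(m) + 10)^2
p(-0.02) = 0.54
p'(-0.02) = -0.48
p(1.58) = 0.00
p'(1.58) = -0.05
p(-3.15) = 0.99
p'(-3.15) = -0.01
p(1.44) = 0.01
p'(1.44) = -0.08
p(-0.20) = 0.63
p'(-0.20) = -0.43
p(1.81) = -0.01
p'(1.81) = -0.02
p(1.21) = 0.04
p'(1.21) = -0.16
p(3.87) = -0.00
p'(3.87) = 0.00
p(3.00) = 0.00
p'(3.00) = 0.00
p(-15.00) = 1.00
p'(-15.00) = 0.00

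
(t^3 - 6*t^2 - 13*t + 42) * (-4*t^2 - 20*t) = -4*t^5 + 4*t^4 + 172*t^3 + 92*t^2 - 840*t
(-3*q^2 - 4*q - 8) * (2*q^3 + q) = -6*q^5 - 8*q^4 - 19*q^3 - 4*q^2 - 8*q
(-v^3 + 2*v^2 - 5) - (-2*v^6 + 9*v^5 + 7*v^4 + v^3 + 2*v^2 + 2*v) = 2*v^6 - 9*v^5 - 7*v^4 - 2*v^3 - 2*v - 5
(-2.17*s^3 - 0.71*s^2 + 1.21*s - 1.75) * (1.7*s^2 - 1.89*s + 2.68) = -3.689*s^5 + 2.8943*s^4 - 2.4167*s^3 - 7.1647*s^2 + 6.5503*s - 4.69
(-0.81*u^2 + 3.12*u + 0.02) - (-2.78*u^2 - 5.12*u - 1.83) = 1.97*u^2 + 8.24*u + 1.85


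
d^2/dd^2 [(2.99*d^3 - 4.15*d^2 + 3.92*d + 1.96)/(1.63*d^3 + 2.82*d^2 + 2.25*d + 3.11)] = (-49.539938*d^6 - 3.30466200000004*d^5 + 80.0365859999999*d^4 + 502.760776*d^3 + 242.103282*d^2 - 17.755398*d - 149.673014)/(4.330747*d^9 + 22.477374*d^8 + 56.821311*d^7 + 109.268745*d^6 + 164.206881*d^5 + 185.460192*d^4 + 177.084894*d^3 + 129.059091*d^2 + 65.286675*d + 30.080231)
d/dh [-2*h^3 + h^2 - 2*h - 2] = -6*h^2 + 2*h - 2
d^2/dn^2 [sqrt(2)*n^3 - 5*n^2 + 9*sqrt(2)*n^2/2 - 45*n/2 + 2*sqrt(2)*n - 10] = 6*sqrt(2)*n - 10 + 9*sqrt(2)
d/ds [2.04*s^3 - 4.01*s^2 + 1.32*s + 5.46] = 6.12*s^2 - 8.02*s + 1.32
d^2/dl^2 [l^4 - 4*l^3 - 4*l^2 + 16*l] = 12*l^2 - 24*l - 8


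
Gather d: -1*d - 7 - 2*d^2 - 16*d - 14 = -2*d^2 - 17*d - 21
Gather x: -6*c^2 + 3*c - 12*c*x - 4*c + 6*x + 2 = -6*c^2 - c + x*(6 - 12*c) + 2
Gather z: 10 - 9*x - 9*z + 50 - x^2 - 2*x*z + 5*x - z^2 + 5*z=-x^2 - 4*x - z^2 + z*(-2*x - 4) + 60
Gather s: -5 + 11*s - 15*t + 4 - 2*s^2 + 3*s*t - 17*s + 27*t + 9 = -2*s^2 + s*(3*t - 6) + 12*t + 8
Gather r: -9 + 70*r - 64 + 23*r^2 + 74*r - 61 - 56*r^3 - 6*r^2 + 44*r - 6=-56*r^3 + 17*r^2 + 188*r - 140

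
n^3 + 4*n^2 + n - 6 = (n - 1)*(n + 2)*(n + 3)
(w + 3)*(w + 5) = w^2 + 8*w + 15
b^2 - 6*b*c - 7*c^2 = (b - 7*c)*(b + c)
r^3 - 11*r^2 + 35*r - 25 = (r - 5)^2*(r - 1)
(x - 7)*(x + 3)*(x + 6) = x^3 + 2*x^2 - 45*x - 126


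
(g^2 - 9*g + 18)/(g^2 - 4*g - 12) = (g - 3)/(g + 2)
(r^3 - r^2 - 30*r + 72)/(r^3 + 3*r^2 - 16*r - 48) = (r^2 + 3*r - 18)/(r^2 + 7*r + 12)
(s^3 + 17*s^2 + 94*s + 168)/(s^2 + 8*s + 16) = (s^2 + 13*s + 42)/(s + 4)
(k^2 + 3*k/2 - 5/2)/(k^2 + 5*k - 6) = (k + 5/2)/(k + 6)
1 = 1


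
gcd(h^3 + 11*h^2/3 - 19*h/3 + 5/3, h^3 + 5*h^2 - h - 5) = h^2 + 4*h - 5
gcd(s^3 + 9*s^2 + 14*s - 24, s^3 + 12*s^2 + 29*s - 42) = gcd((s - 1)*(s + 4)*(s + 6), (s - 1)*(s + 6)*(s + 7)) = s^2 + 5*s - 6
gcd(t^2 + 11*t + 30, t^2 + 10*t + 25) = t + 5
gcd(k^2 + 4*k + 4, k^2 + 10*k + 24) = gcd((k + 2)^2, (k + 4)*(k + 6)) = 1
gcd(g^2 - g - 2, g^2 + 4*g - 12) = g - 2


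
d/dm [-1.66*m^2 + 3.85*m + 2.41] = 3.85 - 3.32*m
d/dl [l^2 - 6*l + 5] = 2*l - 6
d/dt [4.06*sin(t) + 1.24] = 4.06*cos(t)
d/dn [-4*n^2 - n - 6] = -8*n - 1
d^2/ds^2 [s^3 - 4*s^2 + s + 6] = 6*s - 8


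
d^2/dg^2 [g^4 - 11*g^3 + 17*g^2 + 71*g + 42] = 12*g^2 - 66*g + 34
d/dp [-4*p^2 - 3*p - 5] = -8*p - 3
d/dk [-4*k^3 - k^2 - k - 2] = -12*k^2 - 2*k - 1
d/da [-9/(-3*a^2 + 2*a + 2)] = 18*(1 - 3*a)/(-3*a^2 + 2*a + 2)^2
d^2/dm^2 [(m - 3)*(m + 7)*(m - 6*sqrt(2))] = 6*m - 12*sqrt(2) + 8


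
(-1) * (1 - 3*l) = 3*l - 1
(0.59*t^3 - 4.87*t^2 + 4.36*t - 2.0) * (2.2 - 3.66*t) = -2.1594*t^4 + 19.1222*t^3 - 26.6716*t^2 + 16.912*t - 4.4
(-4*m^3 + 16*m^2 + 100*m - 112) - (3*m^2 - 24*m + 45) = -4*m^3 + 13*m^2 + 124*m - 157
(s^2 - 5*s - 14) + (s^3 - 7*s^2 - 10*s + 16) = s^3 - 6*s^2 - 15*s + 2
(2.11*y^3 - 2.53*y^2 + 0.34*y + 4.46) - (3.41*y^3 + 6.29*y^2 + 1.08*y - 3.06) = -1.3*y^3 - 8.82*y^2 - 0.74*y + 7.52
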